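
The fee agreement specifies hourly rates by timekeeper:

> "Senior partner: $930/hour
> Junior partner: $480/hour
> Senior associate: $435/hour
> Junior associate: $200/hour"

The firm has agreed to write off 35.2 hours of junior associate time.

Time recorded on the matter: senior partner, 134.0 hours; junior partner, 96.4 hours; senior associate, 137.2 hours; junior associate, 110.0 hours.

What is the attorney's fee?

$245,534.00

Senior partner: 134.0 × $930 = $124,620.00
Junior partner: 96.4 × $480 = $46,272.00
Senior associate: 137.2 × $435 = $59,682.00
Junior associate: 110.0 × $200 = $22,000.00
Subtotal: $252,574.00
Write-off: 35.2 × $200 = $7,040.00
Total: $252,574.00 − $7,040.00 = $245,534.00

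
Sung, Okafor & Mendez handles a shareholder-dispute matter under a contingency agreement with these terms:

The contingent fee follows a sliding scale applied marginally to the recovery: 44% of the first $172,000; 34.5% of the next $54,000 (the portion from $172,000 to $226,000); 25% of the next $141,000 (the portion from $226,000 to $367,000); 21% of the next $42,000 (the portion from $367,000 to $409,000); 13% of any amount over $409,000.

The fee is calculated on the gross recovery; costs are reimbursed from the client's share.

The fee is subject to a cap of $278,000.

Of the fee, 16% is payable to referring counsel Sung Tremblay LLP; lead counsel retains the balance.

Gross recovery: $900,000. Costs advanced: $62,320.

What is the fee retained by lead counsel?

Fee base is the gross recovery, $900,000; costs are reimbursed separately.
First $172,000 at 44% = $75,680.00
Next $54,000 at 34.5% = $18,630.00
Next $141,000 at 25% = $35,250.00
Next $42,000 at 21% = $8,820.00
Remaining $491,000 at 13% = $63,830.00
Fee: $75,680.00 + $18,630.00 + $35,250.00 + $8,820.00 + $63,830.00 = $202,210.00
$202,210.00 is under the $278,000 cap.
Referral share: 16% of $202,210.00 = $32,353.60; lead counsel retains $202,210.00 − $32,353.60 = $169,856.40.

$169,856.40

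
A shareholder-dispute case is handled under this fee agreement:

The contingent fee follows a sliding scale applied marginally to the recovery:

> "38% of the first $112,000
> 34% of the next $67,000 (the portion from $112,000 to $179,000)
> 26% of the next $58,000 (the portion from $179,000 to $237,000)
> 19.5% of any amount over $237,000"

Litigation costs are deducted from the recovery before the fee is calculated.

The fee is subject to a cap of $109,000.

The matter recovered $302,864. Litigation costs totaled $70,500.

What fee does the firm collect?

Fee base (net of costs): $302,864 − $70,500 = $232,364
First $112,000 at 38% = $42,560.00
Next $67,000 at 34% = $22,780.00
Remaining $53,364 at 26% = $13,874.64
Fee: $42,560.00 + $22,780.00 + $13,874.64 = $79,214.64
$79,214.64 is under the $109,000 cap.

$79,214.64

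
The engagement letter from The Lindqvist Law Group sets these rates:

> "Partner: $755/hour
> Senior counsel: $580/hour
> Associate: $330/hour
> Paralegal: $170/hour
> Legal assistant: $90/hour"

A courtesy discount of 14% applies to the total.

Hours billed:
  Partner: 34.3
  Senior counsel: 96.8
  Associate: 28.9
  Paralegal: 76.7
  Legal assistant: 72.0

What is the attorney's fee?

Partner: 34.3 × $755 = $25,896.50
Senior counsel: 96.8 × $580 = $56,144.00
Associate: 28.9 × $330 = $9,537.00
Paralegal: 76.7 × $170 = $13,039.00
Legal assistant: 72.0 × $90 = $6,480.00
Subtotal: $111,096.50
Less 14% discount: −$15,553.51
Total: $111,096.50 − $15,553.51 = $95,542.99

$95,542.99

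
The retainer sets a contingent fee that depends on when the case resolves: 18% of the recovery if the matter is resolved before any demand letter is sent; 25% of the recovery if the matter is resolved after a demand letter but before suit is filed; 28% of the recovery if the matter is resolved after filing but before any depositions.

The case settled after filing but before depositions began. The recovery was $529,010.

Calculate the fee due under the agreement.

The matter settled after filing but before depositions began, so the 28% rate applies.
$529,010 × 28% = $148,122.80

$148,122.80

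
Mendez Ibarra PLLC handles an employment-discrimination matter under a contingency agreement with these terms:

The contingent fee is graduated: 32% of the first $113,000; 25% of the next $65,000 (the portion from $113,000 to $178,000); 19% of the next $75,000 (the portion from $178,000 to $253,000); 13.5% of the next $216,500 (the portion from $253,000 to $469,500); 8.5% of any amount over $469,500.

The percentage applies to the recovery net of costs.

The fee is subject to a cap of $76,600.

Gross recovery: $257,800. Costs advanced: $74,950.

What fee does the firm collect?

Fee base (net of costs): $257,800 − $74,950 = $182,850
First $113,000 at 32% = $36,160.00
Next $65,000 at 25% = $16,250.00
Remaining $4,850 at 19% = $921.50
Fee: $36,160.00 + $16,250.00 + $921.50 = $53,331.50
$53,331.50 is under the $76,600 cap.

$53,331.50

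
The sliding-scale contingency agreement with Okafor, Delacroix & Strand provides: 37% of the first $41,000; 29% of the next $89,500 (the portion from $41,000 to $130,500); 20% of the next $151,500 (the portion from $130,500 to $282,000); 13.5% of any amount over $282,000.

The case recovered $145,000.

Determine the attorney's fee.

First $41,000 at 37% = $15,170.00
Next $89,500 at 29% = $25,955.00
Remaining $14,500 at 20% = $2,900.00
Fee: $15,170.00 + $25,955.00 + $2,900.00 = $44,025.00

$44,025.00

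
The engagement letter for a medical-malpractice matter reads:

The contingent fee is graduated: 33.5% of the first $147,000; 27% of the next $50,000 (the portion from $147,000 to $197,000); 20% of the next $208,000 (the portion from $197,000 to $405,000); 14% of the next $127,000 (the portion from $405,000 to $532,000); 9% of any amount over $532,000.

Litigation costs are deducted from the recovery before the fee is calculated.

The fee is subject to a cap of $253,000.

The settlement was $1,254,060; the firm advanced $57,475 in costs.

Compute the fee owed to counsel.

Fee base (net of costs): $1,254,060 − $57,475 = $1,196,585
First $147,000 at 33.5% = $49,245.00
Next $50,000 at 27% = $13,500.00
Next $208,000 at 20% = $41,600.00
Next $127,000 at 14% = $17,780.00
Remaining $664,585 at 9% = $59,812.65
Fee: $49,245.00 + $13,500.00 + $41,600.00 + $17,780.00 + $59,812.65 = $181,937.65
$181,937.65 is under the $253,000 cap.

$181,937.65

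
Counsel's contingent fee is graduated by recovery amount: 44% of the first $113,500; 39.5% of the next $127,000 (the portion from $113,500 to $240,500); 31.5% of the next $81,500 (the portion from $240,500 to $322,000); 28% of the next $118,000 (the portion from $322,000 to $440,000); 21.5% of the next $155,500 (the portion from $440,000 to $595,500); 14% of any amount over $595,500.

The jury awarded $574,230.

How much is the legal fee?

First $113,500 at 44% = $49,940.00
Next $127,000 at 39.5% = $50,165.00
Next $81,500 at 31.5% = $25,672.50
Next $118,000 at 28% = $33,040.00
Remaining $134,230 at 21.5% = $28,859.45
Fee: $49,940.00 + $50,165.00 + $25,672.50 + $33,040.00 + $28,859.45 = $187,676.95

$187,676.95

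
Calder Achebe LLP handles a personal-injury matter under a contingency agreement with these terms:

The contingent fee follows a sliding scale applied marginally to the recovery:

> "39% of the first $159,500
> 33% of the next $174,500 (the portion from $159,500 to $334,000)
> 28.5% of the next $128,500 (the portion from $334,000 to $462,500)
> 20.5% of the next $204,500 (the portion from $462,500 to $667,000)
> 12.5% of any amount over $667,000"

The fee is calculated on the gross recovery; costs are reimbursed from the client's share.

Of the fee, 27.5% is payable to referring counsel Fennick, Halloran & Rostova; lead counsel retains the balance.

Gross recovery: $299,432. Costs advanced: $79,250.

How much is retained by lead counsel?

Fee base is the gross recovery, $299,432; costs are reimbursed separately.
First $159,500 at 39% = $62,205.00
Remaining $139,932 at 33% = $46,177.56
Fee: $62,205.00 + $46,177.56 = $108,382.56
Referral share: 27.5% of $108,382.56 = $29,805.20; lead counsel retains $108,382.56 − $29,805.20 = $78,577.36.

$78,577.36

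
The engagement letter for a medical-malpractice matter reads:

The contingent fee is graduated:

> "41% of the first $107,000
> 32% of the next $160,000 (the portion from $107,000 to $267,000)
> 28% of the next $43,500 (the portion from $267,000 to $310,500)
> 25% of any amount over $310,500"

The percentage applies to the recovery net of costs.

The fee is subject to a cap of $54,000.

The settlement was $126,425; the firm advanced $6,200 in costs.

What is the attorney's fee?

$48,102.00

Fee base (net of costs): $126,425 − $6,200 = $120,225
First $107,000 at 41% = $43,870.00
Remaining $13,225 at 32% = $4,232.00
Fee: $43,870.00 + $4,232.00 = $48,102.00
$48,102.00 is under the $54,000 cap.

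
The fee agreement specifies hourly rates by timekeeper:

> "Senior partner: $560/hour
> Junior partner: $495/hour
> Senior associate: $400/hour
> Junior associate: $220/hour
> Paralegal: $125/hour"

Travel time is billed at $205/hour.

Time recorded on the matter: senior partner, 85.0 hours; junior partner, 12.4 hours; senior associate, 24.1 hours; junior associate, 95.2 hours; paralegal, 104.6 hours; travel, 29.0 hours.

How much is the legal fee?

Senior partner: 85.0 × $560 = $47,600.00
Junior partner: 12.4 × $495 = $6,138.00
Senior associate: 24.1 × $400 = $9,640.00
Junior associate: 95.2 × $220 = $20,944.00
Paralegal: 104.6 × $125 = $13,075.00
Subtotal: $47,600.00 + $6,138.00 + $9,640.00 + $20,944.00 + $13,075.00 = $97,397.00
Travel: 29.0 × $205 = $5,945.00
Total: $97,397.00 + $5,945.00 = $103,342.00

$103,342.00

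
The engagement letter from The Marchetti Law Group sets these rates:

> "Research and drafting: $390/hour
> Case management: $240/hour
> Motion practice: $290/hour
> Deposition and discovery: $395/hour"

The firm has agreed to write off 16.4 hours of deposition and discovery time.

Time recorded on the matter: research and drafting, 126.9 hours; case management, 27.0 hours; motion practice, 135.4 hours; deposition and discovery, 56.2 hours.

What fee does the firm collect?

$110,958.00

Research and drafting: 126.9 × $390 = $49,491.00
Case management: 27.0 × $240 = $6,480.00
Motion practice: 135.4 × $290 = $39,266.00
Deposition and discovery: 56.2 × $395 = $22,199.00
Subtotal: $117,436.00
Write-off: 16.4 × $395 = $6,478.00
Total: $117,436.00 − $6,478.00 = $110,958.00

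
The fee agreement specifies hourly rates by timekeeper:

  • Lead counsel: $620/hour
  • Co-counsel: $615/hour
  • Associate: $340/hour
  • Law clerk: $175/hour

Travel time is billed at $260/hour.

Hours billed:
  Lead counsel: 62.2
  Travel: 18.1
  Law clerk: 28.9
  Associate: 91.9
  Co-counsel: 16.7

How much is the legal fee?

$89,844.00

Lead counsel: 62.2 × $620 = $38,564.00
Co-counsel: 16.7 × $615 = $10,270.50
Associate: 91.9 × $340 = $31,246.00
Law clerk: 28.9 × $175 = $5,057.50
Subtotal: $38,564.00 + $10,270.50 + $31,246.00 + $5,057.50 = $85,138.00
Travel: 18.1 × $260 = $4,706.00
Total: $85,138.00 + $4,706.00 = $89,844.00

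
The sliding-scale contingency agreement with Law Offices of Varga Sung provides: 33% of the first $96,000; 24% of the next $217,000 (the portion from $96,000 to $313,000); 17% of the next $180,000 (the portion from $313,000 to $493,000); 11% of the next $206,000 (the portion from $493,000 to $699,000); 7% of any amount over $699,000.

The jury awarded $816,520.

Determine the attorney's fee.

First $96,000 at 33% = $31,680.00
Next $217,000 at 24% = $52,080.00
Next $180,000 at 17% = $30,600.00
Next $206,000 at 11% = $22,660.00
Remaining $117,520 at 7% = $8,226.40
Fee: $31,680.00 + $52,080.00 + $30,600.00 + $22,660.00 + $8,226.40 = $145,246.40

$145,246.40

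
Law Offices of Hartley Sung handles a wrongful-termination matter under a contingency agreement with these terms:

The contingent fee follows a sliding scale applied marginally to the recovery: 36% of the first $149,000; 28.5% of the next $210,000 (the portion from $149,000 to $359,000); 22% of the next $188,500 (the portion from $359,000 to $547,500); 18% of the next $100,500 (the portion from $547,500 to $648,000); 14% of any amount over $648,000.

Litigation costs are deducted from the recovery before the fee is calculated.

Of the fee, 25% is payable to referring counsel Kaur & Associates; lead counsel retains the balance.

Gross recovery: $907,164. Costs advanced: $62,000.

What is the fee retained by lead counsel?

$150,489.72

Fee base (net of costs): $907,164 − $62,000 = $845,164
First $149,000 at 36% = $53,640.00
Next $210,000 at 28.5% = $59,850.00
Next $188,500 at 22% = $41,470.00
Next $100,500 at 18% = $18,090.00
Remaining $197,164 at 14% = $27,602.96
Fee: $53,640.00 + $59,850.00 + $41,470.00 + $18,090.00 + $27,602.96 = $200,652.96
Referral share: 25% of $200,652.96 = $50,163.24; lead counsel retains $200,652.96 − $50,163.24 = $150,489.72.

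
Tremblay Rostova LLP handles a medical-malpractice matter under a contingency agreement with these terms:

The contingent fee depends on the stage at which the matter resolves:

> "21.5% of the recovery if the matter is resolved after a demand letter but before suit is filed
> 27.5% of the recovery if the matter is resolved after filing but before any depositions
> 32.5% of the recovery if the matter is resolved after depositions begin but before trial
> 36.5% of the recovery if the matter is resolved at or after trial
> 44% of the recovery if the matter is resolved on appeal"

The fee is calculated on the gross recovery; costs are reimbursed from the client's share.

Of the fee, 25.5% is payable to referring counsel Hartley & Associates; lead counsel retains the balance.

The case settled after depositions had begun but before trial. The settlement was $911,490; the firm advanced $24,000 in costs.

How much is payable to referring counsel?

Fee base is the gross recovery, $911,490; costs are reimbursed separately.
The matter settled after depositions had begun but before trial, so the 32.5% rate applies.
$911,490 × 32.5% = $296,234.25
Referral share: 25.5% of $296,234.25 = $75,539.73; lead counsel retains $296,234.25 − $75,539.73 = $220,694.52.

$75,539.73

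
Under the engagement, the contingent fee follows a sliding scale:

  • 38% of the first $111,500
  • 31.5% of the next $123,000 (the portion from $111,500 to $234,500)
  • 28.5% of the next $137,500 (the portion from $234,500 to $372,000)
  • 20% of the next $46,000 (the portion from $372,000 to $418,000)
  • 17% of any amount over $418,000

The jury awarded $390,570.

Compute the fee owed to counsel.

$124,016.50

First $111,500 at 38% = $42,370.00
Next $123,000 at 31.5% = $38,745.00
Next $137,500 at 28.5% = $39,187.50
Remaining $18,570 at 20% = $3,714.00
Fee: $42,370.00 + $38,745.00 + $39,187.50 + $3,714.00 = $124,016.50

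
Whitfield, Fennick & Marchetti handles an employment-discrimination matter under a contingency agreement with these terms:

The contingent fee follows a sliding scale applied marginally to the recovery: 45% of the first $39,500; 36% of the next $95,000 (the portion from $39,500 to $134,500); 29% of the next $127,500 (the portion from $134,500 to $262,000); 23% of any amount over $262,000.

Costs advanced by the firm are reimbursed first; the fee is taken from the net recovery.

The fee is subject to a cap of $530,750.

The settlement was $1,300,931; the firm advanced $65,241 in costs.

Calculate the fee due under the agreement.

Fee base (net of costs): $1,300,931 − $65,241 = $1,235,690
First $39,500 at 45% = $17,775.00
Next $95,000 at 36% = $34,200.00
Next $127,500 at 29% = $36,975.00
Remaining $973,690 at 23% = $223,948.70
Fee: $17,775.00 + $34,200.00 + $36,975.00 + $223,948.70 = $312,898.70
$312,898.70 is under the $530,750 cap.

$312,898.70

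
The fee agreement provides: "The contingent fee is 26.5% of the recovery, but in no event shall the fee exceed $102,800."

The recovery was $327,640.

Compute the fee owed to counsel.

26.5% of $327,640 = $86,824.60
That is under the $102,800 cap.

$86,824.60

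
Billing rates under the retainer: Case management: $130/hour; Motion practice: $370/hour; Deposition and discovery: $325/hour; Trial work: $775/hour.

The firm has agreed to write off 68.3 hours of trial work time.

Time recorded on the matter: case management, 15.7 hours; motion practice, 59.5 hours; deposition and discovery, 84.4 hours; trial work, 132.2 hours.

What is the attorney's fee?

Case management: 15.7 × $130 = $2,041.00
Motion practice: 59.5 × $370 = $22,015.00
Deposition and discovery: 84.4 × $325 = $27,430.00
Trial work: 132.2 × $775 = $102,455.00
Subtotal: $153,941.00
Write-off: 68.3 × $775 = $52,932.50
Total: $153,941.00 − $52,932.50 = $101,008.50

$101,008.50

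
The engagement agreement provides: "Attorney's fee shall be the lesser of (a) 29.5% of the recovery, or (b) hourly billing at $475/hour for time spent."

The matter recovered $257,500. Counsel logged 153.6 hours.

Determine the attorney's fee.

$72,960.00

(a) 29.5% of $257,500 = $75,962.50
(b) 153.6 × $475 = $72,960.00
The lesser is (b): $72,960.00.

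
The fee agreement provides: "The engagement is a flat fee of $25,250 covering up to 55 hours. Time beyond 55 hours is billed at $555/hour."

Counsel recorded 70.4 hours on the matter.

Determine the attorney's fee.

Flat fee: $25,250.00
Excess hours: 70.4 − 55 = 15.4
Overrun: 15.4 × $555 = $8,547.00
Total: $25,250.00 + $8,547.00 = $33,797.00

$33,797.00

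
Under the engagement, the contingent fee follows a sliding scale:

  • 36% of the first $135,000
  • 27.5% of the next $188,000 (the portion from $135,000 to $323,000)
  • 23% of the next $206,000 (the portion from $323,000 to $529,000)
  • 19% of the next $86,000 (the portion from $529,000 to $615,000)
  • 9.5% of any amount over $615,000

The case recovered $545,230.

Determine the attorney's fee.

$150,763.70

First $135,000 at 36% = $48,600.00
Next $188,000 at 27.5% = $51,700.00
Next $206,000 at 23% = $47,380.00
Remaining $16,230 at 19% = $3,083.70
Fee: $48,600.00 + $51,700.00 + $47,380.00 + $3,083.70 = $150,763.70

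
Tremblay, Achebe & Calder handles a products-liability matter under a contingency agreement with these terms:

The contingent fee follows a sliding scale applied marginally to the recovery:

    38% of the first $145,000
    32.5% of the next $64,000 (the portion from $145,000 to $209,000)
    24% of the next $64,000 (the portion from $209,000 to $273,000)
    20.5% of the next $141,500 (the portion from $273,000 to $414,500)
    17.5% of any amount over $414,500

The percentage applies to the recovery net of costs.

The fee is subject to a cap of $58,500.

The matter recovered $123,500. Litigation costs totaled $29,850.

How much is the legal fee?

Fee base (net of costs): $123,500 − $29,850 = $93,650
First $93,650 at 38% = $35,587.00
$35,587.00 is under the $58,500 cap.

$35,587.00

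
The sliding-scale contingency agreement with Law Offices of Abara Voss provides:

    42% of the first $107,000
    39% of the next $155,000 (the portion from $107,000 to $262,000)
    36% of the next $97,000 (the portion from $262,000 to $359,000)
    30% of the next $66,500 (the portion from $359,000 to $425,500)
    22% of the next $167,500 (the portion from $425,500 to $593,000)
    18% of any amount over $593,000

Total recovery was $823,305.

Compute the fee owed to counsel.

First $107,000 at 42% = $44,940.00
Next $155,000 at 39% = $60,450.00
Next $97,000 at 36% = $34,920.00
Next $66,500 at 30% = $19,950.00
Next $167,500 at 22% = $36,850.00
Remaining $230,305 at 18% = $41,454.90
Fee: $44,940.00 + $60,450.00 + $34,920.00 + $19,950.00 + $36,850.00 + $41,454.90 = $238,564.90

$238,564.90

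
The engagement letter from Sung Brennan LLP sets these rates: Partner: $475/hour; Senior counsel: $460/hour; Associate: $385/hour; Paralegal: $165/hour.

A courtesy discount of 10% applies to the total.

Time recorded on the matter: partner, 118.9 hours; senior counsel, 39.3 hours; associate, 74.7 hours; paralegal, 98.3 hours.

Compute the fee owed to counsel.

$107,581.05

Partner: 118.9 × $475 = $56,477.50
Senior counsel: 39.3 × $460 = $18,078.00
Associate: 74.7 × $385 = $28,759.50
Paralegal: 98.3 × $165 = $16,219.50
Subtotal: $119,534.50
Less 10% discount: −$11,953.45
Total: $119,534.50 − $11,953.45 = $107,581.05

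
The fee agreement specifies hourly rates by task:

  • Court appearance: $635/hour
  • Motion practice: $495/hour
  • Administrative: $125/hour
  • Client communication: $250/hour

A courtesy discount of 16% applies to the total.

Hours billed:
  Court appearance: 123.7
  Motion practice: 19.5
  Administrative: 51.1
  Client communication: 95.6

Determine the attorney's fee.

$99,531.18

Court appearance: 123.7 × $635 = $78,549.50
Motion practice: 19.5 × $495 = $9,652.50
Administrative: 51.1 × $125 = $6,387.50
Client communication: 95.6 × $250 = $23,900.00
Subtotal: $118,489.50
Less 16% discount: −$18,958.32
Total: $118,489.50 − $18,958.32 = $99,531.18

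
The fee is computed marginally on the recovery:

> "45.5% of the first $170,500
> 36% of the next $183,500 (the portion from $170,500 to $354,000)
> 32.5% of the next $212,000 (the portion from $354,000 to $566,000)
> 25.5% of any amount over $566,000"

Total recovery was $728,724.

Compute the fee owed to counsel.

First $170,500 at 45.5% = $77,577.50
Next $183,500 at 36% = $66,060.00
Next $212,000 at 32.5% = $68,900.00
Remaining $162,724 at 25.5% = $41,494.62
Fee: $77,577.50 + $66,060.00 + $68,900.00 + $41,494.62 = $254,032.12

$254,032.12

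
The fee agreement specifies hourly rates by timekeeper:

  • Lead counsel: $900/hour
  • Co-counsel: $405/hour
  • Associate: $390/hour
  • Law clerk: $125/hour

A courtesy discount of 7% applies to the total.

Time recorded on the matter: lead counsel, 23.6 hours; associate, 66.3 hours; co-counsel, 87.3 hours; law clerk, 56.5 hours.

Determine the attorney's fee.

Lead counsel: 23.6 × $900 = $21,240.00
Co-counsel: 87.3 × $405 = $35,356.50
Associate: 66.3 × $390 = $25,857.00
Law clerk: 56.5 × $125 = $7,062.50
Subtotal: $89,516.00
Less 7% discount: −$6,266.12
Total: $89,516.00 − $6,266.12 = $83,249.88

$83,249.88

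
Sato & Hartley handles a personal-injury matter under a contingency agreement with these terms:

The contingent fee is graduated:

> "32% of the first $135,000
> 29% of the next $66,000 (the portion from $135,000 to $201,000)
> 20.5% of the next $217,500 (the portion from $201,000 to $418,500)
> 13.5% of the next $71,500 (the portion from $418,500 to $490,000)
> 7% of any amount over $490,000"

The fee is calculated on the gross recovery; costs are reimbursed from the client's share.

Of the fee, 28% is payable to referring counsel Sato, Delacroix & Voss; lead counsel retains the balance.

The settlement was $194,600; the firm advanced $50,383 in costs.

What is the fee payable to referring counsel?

$16,935.52

Fee base is the gross recovery, $194,600; costs are reimbursed separately.
First $135,000 at 32% = $43,200.00
Remaining $59,600 at 29% = $17,284.00
Fee: $43,200.00 + $17,284.00 = $60,484.00
Referral share: 28% of $60,484.00 = $16,935.52; lead counsel retains $60,484.00 − $16,935.52 = $43,548.48.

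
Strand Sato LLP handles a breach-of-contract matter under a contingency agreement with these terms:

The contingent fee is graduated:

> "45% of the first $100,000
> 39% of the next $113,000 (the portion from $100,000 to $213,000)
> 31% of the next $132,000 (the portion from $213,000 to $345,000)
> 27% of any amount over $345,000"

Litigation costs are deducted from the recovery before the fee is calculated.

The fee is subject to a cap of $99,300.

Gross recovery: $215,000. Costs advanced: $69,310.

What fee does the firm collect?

$62,819.10

Fee base (net of costs): $215,000 − $69,310 = $145,690
First $100,000 at 45% = $45,000.00
Remaining $45,690 at 39% = $17,819.10
Fee: $45,000.00 + $17,819.10 = $62,819.10
$62,819.10 is under the $99,300 cap.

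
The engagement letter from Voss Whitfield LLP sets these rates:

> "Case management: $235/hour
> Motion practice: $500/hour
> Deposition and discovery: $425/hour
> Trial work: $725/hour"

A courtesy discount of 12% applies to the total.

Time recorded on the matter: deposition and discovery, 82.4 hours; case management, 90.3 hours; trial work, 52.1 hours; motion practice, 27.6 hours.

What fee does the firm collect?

Case management: 90.3 × $235 = $21,220.50
Motion practice: 27.6 × $500 = $13,800.00
Deposition and discovery: 82.4 × $425 = $35,020.00
Trial work: 52.1 × $725 = $37,772.50
Subtotal: $107,813.00
Less 12% discount: −$12,937.56
Total: $107,813.00 − $12,937.56 = $94,875.44

$94,875.44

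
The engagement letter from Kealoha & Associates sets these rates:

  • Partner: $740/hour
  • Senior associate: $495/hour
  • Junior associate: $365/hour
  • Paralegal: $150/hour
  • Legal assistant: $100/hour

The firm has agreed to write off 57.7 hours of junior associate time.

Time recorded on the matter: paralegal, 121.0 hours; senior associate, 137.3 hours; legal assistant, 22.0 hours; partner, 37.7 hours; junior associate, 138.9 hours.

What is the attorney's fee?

Partner: 37.7 × $740 = $27,898.00
Senior associate: 137.3 × $495 = $67,963.50
Junior associate: 138.9 × $365 = $50,698.50
Paralegal: 121.0 × $150 = $18,150.00
Legal assistant: 22.0 × $100 = $2,200.00
Subtotal: $166,910.00
Write-off: 57.7 × $365 = $21,060.50
Total: $166,910.00 − $21,060.50 = $145,849.50

$145,849.50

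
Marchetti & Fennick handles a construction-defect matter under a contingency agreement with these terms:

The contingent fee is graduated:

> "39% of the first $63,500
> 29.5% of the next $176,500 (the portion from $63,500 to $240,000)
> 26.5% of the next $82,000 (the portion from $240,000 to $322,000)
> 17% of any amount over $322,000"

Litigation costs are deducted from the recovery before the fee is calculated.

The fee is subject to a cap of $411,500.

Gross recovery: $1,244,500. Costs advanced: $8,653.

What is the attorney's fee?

$253,916.49

Fee base (net of costs): $1,244,500 − $8,653 = $1,235,847
First $63,500 at 39% = $24,765.00
Next $176,500 at 29.5% = $52,067.50
Next $82,000 at 26.5% = $21,730.00
Remaining $913,847 at 17% = $155,353.99
Fee: $24,765.00 + $52,067.50 + $21,730.00 + $155,353.99 = $253,916.49
$253,916.49 is under the $411,500 cap.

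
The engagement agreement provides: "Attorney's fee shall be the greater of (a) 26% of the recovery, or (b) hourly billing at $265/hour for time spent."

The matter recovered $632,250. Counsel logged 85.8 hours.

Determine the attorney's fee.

$164,385.00

(a) 26% of $632,250 = $164,385.00
(b) 85.8 × $265 = $22,737.00
The greater is (a): $164,385.00.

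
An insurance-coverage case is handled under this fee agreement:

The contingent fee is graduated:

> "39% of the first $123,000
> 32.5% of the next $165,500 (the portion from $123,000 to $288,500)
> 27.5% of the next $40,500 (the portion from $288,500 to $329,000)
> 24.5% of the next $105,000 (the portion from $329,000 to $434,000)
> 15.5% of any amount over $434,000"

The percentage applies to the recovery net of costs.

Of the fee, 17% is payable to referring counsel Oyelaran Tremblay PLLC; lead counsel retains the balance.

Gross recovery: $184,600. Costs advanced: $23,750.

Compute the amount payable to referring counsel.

$10,246.11

Fee base (net of costs): $184,600 − $23,750 = $160,850
First $123,000 at 39% = $47,970.00
Remaining $37,850 at 32.5% = $12,301.25
Fee: $47,970.00 + $12,301.25 = $60,271.25
Referral share: 17% of $60,271.25 = $10,246.11; lead counsel retains $60,271.25 − $10,246.11 = $50,025.14.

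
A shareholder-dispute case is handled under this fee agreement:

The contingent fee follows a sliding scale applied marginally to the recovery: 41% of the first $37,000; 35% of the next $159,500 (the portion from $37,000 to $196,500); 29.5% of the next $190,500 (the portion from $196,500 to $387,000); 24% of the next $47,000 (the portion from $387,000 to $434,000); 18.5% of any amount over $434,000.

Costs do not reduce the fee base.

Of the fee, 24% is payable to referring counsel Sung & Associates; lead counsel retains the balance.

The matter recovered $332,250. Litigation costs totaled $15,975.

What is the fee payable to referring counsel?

$26,649.90

Fee base is the gross recovery, $332,250; costs are reimbursed separately.
First $37,000 at 41% = $15,170.00
Next $159,500 at 35% = $55,825.00
Remaining $135,750 at 29.5% = $40,046.25
Fee: $15,170.00 + $55,825.00 + $40,046.25 = $111,041.25
Referral share: 24% of $111,041.25 = $26,649.90; lead counsel retains $111,041.25 − $26,649.90 = $84,391.35.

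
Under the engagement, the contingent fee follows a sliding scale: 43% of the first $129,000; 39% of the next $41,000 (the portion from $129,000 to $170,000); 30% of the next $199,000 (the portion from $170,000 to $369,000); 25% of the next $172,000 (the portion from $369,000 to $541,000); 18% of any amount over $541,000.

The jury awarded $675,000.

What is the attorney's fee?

$198,280.00

First $129,000 at 43% = $55,470.00
Next $41,000 at 39% = $15,990.00
Next $199,000 at 30% = $59,700.00
Next $172,000 at 25% = $43,000.00
Remaining $134,000 at 18% = $24,120.00
Fee: $55,470.00 + $15,990.00 + $59,700.00 + $43,000.00 + $24,120.00 = $198,280.00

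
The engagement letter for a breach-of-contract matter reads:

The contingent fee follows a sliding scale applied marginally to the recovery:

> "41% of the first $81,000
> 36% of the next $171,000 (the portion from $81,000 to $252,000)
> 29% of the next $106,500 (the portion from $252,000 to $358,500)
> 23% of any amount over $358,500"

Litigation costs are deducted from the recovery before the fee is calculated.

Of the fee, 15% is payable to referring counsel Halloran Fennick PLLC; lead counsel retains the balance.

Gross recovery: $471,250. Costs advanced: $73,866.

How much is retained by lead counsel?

$114,408.57

Fee base (net of costs): $471,250 − $73,866 = $397,384
First $81,000 at 41% = $33,210.00
Next $171,000 at 36% = $61,560.00
Next $106,500 at 29% = $30,885.00
Remaining $38,884 at 23% = $8,943.32
Fee: $33,210.00 + $61,560.00 + $30,885.00 + $8,943.32 = $134,598.32
Referral share: 15% of $134,598.32 = $20,189.75; lead counsel retains $134,598.32 − $20,189.75 = $114,408.57.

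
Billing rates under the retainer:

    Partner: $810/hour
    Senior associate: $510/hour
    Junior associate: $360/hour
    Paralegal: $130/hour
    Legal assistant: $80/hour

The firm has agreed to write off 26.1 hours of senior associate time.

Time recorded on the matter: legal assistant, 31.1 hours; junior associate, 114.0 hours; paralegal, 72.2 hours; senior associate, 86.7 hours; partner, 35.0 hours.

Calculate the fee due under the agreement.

Partner: 35.0 × $810 = $28,350.00
Senior associate: 86.7 × $510 = $44,217.00
Junior associate: 114.0 × $360 = $41,040.00
Paralegal: 72.2 × $130 = $9,386.00
Legal assistant: 31.1 × $80 = $2,488.00
Subtotal: $125,481.00
Write-off: 26.1 × $510 = $13,311.00
Total: $125,481.00 − $13,311.00 = $112,170.00

$112,170.00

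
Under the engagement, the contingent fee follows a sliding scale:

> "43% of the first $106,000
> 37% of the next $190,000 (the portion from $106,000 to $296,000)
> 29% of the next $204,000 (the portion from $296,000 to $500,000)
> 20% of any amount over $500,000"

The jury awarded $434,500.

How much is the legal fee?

First $106,000 at 43% = $45,580.00
Next $190,000 at 37% = $70,300.00
Remaining $138,500 at 29% = $40,165.00
Fee: $45,580.00 + $70,300.00 + $40,165.00 = $156,045.00

$156,045.00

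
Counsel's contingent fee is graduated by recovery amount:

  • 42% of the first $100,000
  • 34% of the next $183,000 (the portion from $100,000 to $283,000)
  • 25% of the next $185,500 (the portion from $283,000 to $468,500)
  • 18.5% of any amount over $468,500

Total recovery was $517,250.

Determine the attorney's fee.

$159,613.75

First $100,000 at 42% = $42,000.00
Next $183,000 at 34% = $62,220.00
Next $185,500 at 25% = $46,375.00
Remaining $48,750 at 18.5% = $9,018.75
Fee: $42,000.00 + $62,220.00 + $46,375.00 + $9,018.75 = $159,613.75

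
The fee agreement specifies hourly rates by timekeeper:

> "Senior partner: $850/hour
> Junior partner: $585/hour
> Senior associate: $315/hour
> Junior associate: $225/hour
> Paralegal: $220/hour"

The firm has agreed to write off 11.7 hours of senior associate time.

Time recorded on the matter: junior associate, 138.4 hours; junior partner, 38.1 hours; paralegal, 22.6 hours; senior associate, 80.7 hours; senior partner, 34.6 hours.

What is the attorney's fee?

$109,545.50

Senior partner: 34.6 × $850 = $29,410.00
Junior partner: 38.1 × $585 = $22,288.50
Senior associate: 80.7 × $315 = $25,420.50
Junior associate: 138.4 × $225 = $31,140.00
Paralegal: 22.6 × $220 = $4,972.00
Subtotal: $113,231.00
Write-off: 11.7 × $315 = $3,685.50
Total: $113,231.00 − $3,685.50 = $109,545.50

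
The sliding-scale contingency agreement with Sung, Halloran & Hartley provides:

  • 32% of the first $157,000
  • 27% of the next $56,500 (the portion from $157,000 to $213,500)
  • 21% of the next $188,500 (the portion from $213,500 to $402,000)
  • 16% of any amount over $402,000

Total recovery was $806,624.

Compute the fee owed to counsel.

First $157,000 at 32% = $50,240.00
Next $56,500 at 27% = $15,255.00
Next $188,500 at 21% = $39,585.00
Remaining $404,624 at 16% = $64,739.84
Fee: $50,240.00 + $15,255.00 + $39,585.00 + $64,739.84 = $169,819.84

$169,819.84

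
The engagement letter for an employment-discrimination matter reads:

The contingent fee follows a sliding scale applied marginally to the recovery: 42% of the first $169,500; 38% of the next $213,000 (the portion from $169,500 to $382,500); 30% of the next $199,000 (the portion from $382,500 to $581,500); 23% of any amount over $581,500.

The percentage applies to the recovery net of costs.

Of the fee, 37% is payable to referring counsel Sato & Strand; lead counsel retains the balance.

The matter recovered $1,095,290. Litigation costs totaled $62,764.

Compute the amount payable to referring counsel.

Fee base (net of costs): $1,095,290 − $62,764 = $1,032,526
First $169,500 at 42% = $71,190.00
Next $213,000 at 38% = $80,940.00
Next $199,000 at 30% = $59,700.00
Remaining $451,026 at 23% = $103,735.98
Fee: $71,190.00 + $80,940.00 + $59,700.00 + $103,735.98 = $315,565.98
Referral share: 37% of $315,565.98 = $116,759.41; lead counsel retains $315,565.98 − $116,759.41 = $198,806.57.

$116,759.41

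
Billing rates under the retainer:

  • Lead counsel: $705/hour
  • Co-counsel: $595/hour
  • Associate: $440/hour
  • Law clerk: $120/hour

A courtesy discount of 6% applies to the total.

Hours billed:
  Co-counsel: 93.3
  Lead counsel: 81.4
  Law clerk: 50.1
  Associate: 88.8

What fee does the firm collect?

Lead counsel: 81.4 × $705 = $57,387.00
Co-counsel: 93.3 × $595 = $55,513.50
Associate: 88.8 × $440 = $39,072.00
Law clerk: 50.1 × $120 = $6,012.00
Subtotal: $157,984.50
Less 6% discount: −$9,479.07
Total: $157,984.50 − $9,479.07 = $148,505.43

$148,505.43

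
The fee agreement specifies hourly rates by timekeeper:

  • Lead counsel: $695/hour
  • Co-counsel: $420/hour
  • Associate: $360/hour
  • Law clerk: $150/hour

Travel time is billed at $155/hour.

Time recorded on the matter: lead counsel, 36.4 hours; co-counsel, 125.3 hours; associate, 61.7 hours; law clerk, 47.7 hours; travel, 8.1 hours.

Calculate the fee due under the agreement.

$108,546.50

Lead counsel: 36.4 × $695 = $25,298.00
Co-counsel: 125.3 × $420 = $52,626.00
Associate: 61.7 × $360 = $22,212.00
Law clerk: 47.7 × $150 = $7,155.00
Subtotal: $25,298.00 + $52,626.00 + $22,212.00 + $7,155.00 = $107,291.00
Travel: 8.1 × $155 = $1,255.50
Total: $107,291.00 + $1,255.50 = $108,546.50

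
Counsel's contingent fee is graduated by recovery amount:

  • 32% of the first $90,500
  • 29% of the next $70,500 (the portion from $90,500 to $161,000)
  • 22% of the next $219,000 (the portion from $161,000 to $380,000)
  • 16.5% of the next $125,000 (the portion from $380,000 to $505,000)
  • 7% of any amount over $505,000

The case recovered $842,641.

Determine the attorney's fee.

First $90,500 at 32% = $28,960.00
Next $70,500 at 29% = $20,445.00
Next $219,000 at 22% = $48,180.00
Next $125,000 at 16.5% = $20,625.00
Remaining $337,641 at 7% = $23,634.87
Fee: $28,960.00 + $20,445.00 + $48,180.00 + $20,625.00 + $23,634.87 = $141,844.87

$141,844.87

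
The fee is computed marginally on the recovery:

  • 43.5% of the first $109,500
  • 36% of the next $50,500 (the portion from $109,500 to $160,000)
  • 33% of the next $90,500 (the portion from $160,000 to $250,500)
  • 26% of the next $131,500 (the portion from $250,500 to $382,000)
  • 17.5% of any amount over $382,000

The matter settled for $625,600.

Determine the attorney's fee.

First $109,500 at 43.5% = $47,632.50
Next $50,500 at 36% = $18,180.00
Next $90,500 at 33% = $29,865.00
Next $131,500 at 26% = $34,190.00
Remaining $243,600 at 17.5% = $42,630.00
Fee: $47,632.50 + $18,180.00 + $29,865.00 + $34,190.00 + $42,630.00 = $172,497.50

$172,497.50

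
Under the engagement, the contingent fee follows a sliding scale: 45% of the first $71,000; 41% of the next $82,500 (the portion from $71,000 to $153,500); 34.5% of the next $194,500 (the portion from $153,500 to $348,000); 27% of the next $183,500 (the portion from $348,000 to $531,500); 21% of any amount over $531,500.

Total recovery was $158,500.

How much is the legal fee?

First $71,000 at 45% = $31,950.00
Next $82,500 at 41% = $33,825.00
Remaining $5,000 at 34.5% = $1,725.00
Fee: $31,950.00 + $33,825.00 + $1,725.00 = $67,500.00

$67,500.00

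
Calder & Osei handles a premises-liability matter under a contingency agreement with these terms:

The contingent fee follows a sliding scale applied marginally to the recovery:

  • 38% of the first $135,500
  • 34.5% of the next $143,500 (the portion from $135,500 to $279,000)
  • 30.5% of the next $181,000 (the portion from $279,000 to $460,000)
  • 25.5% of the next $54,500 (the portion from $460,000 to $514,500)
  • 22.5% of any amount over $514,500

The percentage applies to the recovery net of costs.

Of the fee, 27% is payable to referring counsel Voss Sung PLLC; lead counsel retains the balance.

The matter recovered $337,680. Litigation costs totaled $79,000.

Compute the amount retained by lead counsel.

Fee base (net of costs): $337,680 − $79,000 = $258,680
First $135,500 at 38% = $51,490.00
Remaining $123,180 at 34.5% = $42,497.10
Fee: $51,490.00 + $42,497.10 = $93,987.10
Referral share: 27% of $93,987.10 = $25,376.52; lead counsel retains $93,987.10 − $25,376.52 = $68,610.58.

$68,610.58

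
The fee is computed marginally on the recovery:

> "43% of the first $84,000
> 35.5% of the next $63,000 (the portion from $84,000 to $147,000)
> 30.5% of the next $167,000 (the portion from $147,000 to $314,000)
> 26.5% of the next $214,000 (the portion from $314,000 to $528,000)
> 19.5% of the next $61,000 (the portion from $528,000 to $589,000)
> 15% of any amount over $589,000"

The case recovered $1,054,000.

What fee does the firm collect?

First $84,000 at 43% = $36,120.00
Next $63,000 at 35.5% = $22,365.00
Next $167,000 at 30.5% = $50,935.00
Next $214,000 at 26.5% = $56,710.00
Next $61,000 at 19.5% = $11,895.00
Remaining $465,000 at 15% = $69,750.00
Fee: $36,120.00 + $22,365.00 + $50,935.00 + $56,710.00 + $11,895.00 + $69,750.00 = $247,775.00

$247,775.00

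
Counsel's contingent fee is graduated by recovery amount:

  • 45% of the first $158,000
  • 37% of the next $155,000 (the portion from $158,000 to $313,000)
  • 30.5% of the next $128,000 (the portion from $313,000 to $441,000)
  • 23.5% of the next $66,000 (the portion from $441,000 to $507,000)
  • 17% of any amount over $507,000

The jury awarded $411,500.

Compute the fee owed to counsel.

$158,492.50

First $158,000 at 45% = $71,100.00
Next $155,000 at 37% = $57,350.00
Remaining $98,500 at 30.5% = $30,042.50
Fee: $71,100.00 + $57,350.00 + $30,042.50 = $158,492.50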